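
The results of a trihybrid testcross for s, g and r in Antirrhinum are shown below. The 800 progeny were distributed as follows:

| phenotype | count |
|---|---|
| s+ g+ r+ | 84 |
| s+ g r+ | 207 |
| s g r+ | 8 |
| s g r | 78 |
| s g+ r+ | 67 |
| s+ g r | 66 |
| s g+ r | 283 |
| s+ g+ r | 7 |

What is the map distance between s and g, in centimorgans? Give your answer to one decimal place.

The two most frequent reciprocal classes, s+ g r+ and s g+ r, are the parental types, so the F1 was s+ g r+ / s g+ r.
The two rarest classes, s g r+ and s+ g+ r, are the double crossovers. Comparing them with the parentals, only the s allele has switched, so s is the middle locus and the order is g – s – r.
Crossovers in the g–s interval produce the single-crossover classes s+ g+ r+ and s g r (84 + 78 = 162) plus the double crossovers (15).
RF(g–s) = (162 + 15) / 800 = 177/800 = 0.2213 → 22.1 centimorgans.

22.1 centimorgans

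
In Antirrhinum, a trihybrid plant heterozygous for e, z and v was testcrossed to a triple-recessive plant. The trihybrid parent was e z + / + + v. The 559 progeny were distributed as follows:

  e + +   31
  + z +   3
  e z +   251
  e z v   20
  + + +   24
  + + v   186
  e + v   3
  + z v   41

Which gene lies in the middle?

The two rarest classes, + z + and e + v, are the double crossovers. Comparing them with the parentals, only the e allele has switched, so e is the middle locus and the order is v – e – z.

e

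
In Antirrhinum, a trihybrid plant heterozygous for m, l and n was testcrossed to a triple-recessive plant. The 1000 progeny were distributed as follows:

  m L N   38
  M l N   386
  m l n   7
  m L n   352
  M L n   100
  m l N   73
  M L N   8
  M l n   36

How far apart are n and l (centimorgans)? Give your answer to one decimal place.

The two most frequent reciprocal classes, m L n and M l N, are the parental types, so the F1 was m L n / M l N.
The two rarest classes, m l n and M L N, are the double crossovers. Comparing them with the parentals, only the l allele has switched, so l is the middle locus and the order is n – l – m.
Crossovers in the n–l interval produce the single-crossover classes m L N and M l n (38 + 36 = 74) plus the double crossovers (15).
RF(n–l) = (74 + 15) / 1000 = 89/1000 = 0.0890 → 8.9 centimorgans.

8.9 centimorgans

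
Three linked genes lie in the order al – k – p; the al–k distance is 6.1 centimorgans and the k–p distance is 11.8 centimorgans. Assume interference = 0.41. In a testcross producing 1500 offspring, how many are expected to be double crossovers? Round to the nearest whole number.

6

Map distances give recombination frequencies of 0.061 and 0.118 for the two intervals.
With interference 0.41 (so coincidence = 0.59), expected double-crossover frequency = 0.061 × 0.118 × 0.59 = 0.00425.
Expected number = 0.00425 × 1500 = 6.37 ≈ 6.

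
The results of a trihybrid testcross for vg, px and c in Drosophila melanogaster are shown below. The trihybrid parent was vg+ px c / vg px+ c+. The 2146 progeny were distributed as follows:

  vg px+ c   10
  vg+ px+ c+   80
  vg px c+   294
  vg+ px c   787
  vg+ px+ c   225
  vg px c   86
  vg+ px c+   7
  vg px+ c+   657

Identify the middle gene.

c

The two rarest classes, vg+ px c+ and vg px+ c, are the double crossovers. Comparing them with the parentals, only the c allele has switched, so c is the middle locus and the order is px – c – vg.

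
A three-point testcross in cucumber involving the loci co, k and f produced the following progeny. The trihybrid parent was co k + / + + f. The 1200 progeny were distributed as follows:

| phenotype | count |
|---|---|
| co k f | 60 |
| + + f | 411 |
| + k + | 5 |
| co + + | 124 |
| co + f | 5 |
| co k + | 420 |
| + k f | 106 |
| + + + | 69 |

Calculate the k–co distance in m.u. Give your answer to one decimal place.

20.0 m.u.

The two rarest classes, + k + and co + f, are the double crossovers. Comparing them with the parentals, only the co allele has switched, so co is the middle locus and the order is k – co – f.
Crossovers in the k–co interval produce the single-crossover classes co + + and + k f (124 + 106 = 230) plus the double crossovers (10).
RF(k–co) = (230 + 10) / 1200 = 240/1200 = 0.2000 → 20.0 m.u.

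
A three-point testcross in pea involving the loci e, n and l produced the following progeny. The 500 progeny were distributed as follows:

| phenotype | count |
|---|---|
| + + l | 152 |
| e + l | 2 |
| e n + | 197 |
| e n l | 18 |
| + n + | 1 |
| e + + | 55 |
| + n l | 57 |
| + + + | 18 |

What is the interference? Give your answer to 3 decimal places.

The two most frequent reciprocal classes, + + l and e n +, are the parental types, so the F1 was + + l / e n +.
The two rarest classes, e + l and + n +, are the double crossovers. Comparing them with the parentals, only the e allele has switched, so e is the middle locus and the order is l – e – n.
l–e: (36 + 3)/500 = 0.0780; e–n: (112 + 3)/500 = 0.2300.
Expected DCO frequency = 0.0780 × 0.2300 ≈ 0.01794; observed = 3/500 ≈ 0.00600.
Coefficient of coincidence = 0.00600/0.01794 ≈ 0.334; interference = 1 − 0.334 = 0.666.

0.666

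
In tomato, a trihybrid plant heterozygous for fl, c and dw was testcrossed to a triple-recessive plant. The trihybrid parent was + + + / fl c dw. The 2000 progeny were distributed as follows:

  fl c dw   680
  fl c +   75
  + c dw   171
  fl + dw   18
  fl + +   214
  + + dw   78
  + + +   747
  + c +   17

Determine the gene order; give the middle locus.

c

The two rarest classes, + c + and fl + dw, are the double crossovers. Comparing them with the parentals, only the c allele has switched, so c is the middle locus and the order is fl – c – dw.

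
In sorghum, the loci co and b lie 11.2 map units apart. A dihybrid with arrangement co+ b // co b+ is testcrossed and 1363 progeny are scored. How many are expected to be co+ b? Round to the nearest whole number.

A map distance of 11.2 map units corresponds to a recombination frequency of 0.112.
The F1 is co+ b / co b+, so co+ b is a parental gamete class with expected frequency (1 − r)/2 = 0.888/2 = 0.4440.
Expected number = 0.4440 × 1363 = 605.17 ≈ 605.

605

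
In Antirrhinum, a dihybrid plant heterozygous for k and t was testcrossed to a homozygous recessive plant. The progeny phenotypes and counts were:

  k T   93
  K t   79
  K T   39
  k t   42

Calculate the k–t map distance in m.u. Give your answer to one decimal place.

The two most frequent classes, K t (79) and k T (93), are the parental types, so the F1 was K t / k T.
The recombinant classes are K T and k t: 39 + 42 = 81.
Recombination frequency = 81/253 = 0.3202 ≈ 32.0%, i.e. 32.0 m.u.

32.0 m.u.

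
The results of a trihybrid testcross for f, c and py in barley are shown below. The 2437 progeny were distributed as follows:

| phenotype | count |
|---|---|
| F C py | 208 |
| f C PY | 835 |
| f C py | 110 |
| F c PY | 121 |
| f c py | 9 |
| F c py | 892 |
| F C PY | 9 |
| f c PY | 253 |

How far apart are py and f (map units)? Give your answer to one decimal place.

10.2 map units

The two most frequent reciprocal classes, f C PY and F c py, are the parental types, so the F1 was f C PY / F c py.
The two rarest classes, F C PY and f c py, are the double crossovers. Comparing them with the parentals, only the f allele has switched, so f is the middle locus and the order is c – f – py.
Crossovers in the f–py interval produce the single-crossover classes f C py and F c PY (110 + 121 = 231) plus the double crossovers (18).
RF(f–py) = (231 + 18) / 2437 = 249/2437 = 0.1022 → 10.2 map units.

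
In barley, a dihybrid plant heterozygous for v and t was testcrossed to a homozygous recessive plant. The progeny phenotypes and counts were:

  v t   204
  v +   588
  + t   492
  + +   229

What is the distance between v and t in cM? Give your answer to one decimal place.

The two most frequent classes, + t (492) and v + (588), are the parental types, so the F1 was + t / v +.
The recombinant classes are + + and v t: 229 + 204 = 433.
Recombination frequency = 433/1513 = 0.2862 ≈ 28.6%, i.e. 28.6 cM.

28.6 cM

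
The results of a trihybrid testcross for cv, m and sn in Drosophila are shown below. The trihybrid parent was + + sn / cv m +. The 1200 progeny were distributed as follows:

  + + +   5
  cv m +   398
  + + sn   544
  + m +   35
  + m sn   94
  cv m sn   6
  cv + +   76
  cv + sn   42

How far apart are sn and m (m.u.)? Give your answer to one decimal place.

15.1 m.u.

The two rarest classes, + + + and cv m sn, are the double crossovers. Comparing them with the parentals, only the sn allele has switched, so sn is the middle locus and the order is m – sn – cv.
Crossovers in the m–sn interval produce the single-crossover classes + m sn and cv + + (94 + 76 = 170) plus the double crossovers (11).
RF(m–sn) = (170 + 11) / 1200 = 181/1200 = 0.1508 → 15.1 m.u.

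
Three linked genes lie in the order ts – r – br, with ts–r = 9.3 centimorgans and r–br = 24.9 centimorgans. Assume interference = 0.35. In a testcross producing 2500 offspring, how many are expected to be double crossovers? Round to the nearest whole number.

Map distances give recombination frequencies of 0.093 and 0.249 for the two intervals.
With interference 0.35 (so coincidence = 0.65), expected double-crossover frequency = 0.093 × 0.249 × 0.65 = 0.01505.
Expected number = 0.01505 × 2500 = 37.63 ≈ 38.

38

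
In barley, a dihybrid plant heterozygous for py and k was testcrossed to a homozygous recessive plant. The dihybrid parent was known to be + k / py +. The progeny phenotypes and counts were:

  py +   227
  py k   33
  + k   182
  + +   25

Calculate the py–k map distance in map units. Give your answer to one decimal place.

The recombinant classes are + + and py k: 25 + 33 = 58.
Recombination frequency = 58/467 = 0.1242 ≈ 12.4%, i.e. 12.4 map units.

12.4 map units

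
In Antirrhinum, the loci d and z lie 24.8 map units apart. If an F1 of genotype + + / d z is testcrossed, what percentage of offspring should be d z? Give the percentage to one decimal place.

37.6%

A map distance of 24.8 map units corresponds to a recombination frequency of 0.248.
The F1 is + + / d z, so d z is a parental gamete class with expected frequency (1 − r)/2 = 0.752/2 = 0.3760.
That is 0.3760 = 37.6% of the progeny.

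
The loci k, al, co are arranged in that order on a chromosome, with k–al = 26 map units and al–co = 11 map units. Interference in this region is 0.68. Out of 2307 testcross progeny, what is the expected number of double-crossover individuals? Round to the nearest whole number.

Map distances give recombination frequencies of 0.260 and 0.110 for the two intervals.
With interference 0.68 (so coincidence = 0.32), expected double-crossover frequency = 0.260 × 0.110 × 0.32 = 0.00915.
Expected number = 0.00915 × 2307 = 21.11 ≈ 21.

21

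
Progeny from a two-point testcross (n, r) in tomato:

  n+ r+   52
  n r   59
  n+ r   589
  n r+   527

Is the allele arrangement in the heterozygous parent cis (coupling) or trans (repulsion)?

trans

The two most frequent classes are n+ r (589) and n r+ (527); these are the parental (non-recombinant) types.
So the F1 carried n+ r on one chromosome and n r+ on the other — the recessive alleles are on opposite chromosomes (trans / repulsion).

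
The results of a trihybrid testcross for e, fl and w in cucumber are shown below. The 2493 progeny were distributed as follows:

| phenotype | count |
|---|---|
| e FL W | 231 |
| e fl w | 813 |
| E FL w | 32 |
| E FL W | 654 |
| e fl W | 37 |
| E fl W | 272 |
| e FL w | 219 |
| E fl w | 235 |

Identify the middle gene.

w

The two most frequent reciprocal classes, e fl w and E FL W, are the parental types, so the F1 was e fl w / E FL W.
The two rarest classes, e fl W and E FL w, are the double crossovers. Comparing them with the parentals, only the w allele has switched, so w is the middle locus and the order is e – w – fl.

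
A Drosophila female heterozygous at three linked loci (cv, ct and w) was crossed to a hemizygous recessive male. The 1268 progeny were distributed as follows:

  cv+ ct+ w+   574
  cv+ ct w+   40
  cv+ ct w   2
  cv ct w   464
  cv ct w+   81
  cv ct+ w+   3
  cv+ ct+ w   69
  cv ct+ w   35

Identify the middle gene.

The two most frequent reciprocal classes, cv ct w and cv+ ct+ w+, are the parental types, so the F1 was cv ct w / cv+ ct+ w+.
The two rarest classes, cv+ ct w and cv ct+ w+, are the double crossovers. Comparing them with the parentals, only the cv allele has switched, so cv is the middle locus and the order is ct – cv – w.

cv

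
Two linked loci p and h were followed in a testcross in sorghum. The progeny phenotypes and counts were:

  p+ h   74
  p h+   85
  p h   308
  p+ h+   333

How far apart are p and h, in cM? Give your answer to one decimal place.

19.9 cM

The two most frequent classes, p+ h+ (333) and p h (308), are the parental types, so the F1 was p+ h+ / p h.
The recombinant classes are p+ h and p h+: 74 + 85 = 159.
Recombination frequency = 159/800 = 0.1988 ≈ 19.9%, i.e. 19.9 cM.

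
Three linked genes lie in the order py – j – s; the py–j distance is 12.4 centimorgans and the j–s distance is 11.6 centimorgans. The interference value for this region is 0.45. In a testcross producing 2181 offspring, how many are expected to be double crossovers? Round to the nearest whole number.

17

Map distances give recombination frequencies of 0.124 and 0.116 for the two intervals.
With interference 0.45 (so coincidence = 0.55), expected double-crossover frequency = 0.124 × 0.116 × 0.55 = 0.00791.
Expected number = 0.00791 × 2181 = 17.25 ≈ 17.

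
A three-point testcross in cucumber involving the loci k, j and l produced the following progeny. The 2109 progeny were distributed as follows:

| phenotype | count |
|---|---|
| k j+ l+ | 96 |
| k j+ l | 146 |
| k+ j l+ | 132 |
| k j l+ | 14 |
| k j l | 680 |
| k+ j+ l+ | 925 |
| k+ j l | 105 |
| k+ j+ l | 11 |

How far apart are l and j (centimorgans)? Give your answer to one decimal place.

14.4 centimorgans

The two most frequent reciprocal classes, k+ j+ l+ and k j l, are the parental types, so the F1 was k+ j+ l+ / k j l.
The two rarest classes, k+ j+ l and k j l+, are the double crossovers. Comparing them with the parentals, only the l allele has switched, so l is the middle locus and the order is k – l – j.
Crossovers in the l–j interval produce the single-crossover classes k+ j l+ and k j+ l (132 + 146 = 278) plus the double crossovers (25).
RF(l–j) = (278 + 25) / 2109 = 303/2109 = 0.1437 → 14.4 centimorgans.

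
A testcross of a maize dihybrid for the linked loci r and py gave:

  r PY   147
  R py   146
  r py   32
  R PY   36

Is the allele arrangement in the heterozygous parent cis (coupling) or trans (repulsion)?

trans

The two most frequent classes are R py (146) and r PY (147); these are the parental (non-recombinant) types.
So the F1 carried R py on one chromosome and r PY on the other — the recessive alleles are on opposite chromosomes (trans / repulsion).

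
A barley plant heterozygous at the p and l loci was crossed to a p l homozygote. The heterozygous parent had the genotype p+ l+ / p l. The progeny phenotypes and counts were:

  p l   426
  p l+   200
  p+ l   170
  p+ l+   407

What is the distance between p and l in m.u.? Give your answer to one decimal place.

30.8 m.u.

The recombinant classes are p+ l and p l+: 170 + 200 = 370.
Recombination frequency = 370/1203 = 0.3076 ≈ 30.8%, i.e. 30.8 m.u.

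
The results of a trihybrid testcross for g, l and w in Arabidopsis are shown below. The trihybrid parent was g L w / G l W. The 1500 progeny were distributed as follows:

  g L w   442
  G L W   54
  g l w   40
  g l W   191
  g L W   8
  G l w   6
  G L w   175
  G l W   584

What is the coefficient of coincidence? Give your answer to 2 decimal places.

0.51

The two rarest classes, g L W and G l w, are the double crossovers. Comparing them with the parentals, only the w allele has switched, so w is the middle locus and the order is g – w – l.
g–w: (366 + 14)/1500 = 0.2533; w–l: (94 + 14)/1500 = 0.0720.
Expected DCO frequency = 0.2533 × 0.0720 ≈ 0.01824; observed = 14/1500 ≈ 0.00933.
Coefficient of coincidence = 0.00933/0.01824 ≈ 0.51.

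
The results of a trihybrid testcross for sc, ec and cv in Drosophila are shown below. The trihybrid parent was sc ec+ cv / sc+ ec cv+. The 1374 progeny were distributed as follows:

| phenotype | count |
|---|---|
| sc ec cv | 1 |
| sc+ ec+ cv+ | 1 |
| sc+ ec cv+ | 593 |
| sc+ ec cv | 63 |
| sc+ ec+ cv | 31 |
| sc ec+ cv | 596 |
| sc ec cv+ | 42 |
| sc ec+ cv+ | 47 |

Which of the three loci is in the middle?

The two rarest classes, sc ec cv and sc+ ec+ cv+, are the double crossovers. Comparing them with the parentals, only the ec allele has switched, so ec is the middle locus and the order is cv – ec – sc.

ec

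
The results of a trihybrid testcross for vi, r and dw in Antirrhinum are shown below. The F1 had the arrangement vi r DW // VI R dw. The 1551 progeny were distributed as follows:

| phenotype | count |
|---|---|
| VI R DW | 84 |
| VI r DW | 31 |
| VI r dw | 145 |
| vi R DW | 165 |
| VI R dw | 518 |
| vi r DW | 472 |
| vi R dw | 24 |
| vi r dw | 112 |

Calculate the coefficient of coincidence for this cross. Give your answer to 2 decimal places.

The two rarest classes, VI r DW and vi R dw, are the double crossovers. Comparing them with the parentals, only the vi allele has switched, so vi is the middle locus and the order is r – vi – dw.
r–vi: (310 + 55)/1551 = 0.2353; vi–dw: (196 + 55)/1551 = 0.1618.
Expected DCO frequency = 0.2353 × 0.1618 ≈ 0.03807; observed = 55/1551 ≈ 0.03546.
Coefficient of coincidence = 0.03546/0.03807 ≈ 0.93.

0.93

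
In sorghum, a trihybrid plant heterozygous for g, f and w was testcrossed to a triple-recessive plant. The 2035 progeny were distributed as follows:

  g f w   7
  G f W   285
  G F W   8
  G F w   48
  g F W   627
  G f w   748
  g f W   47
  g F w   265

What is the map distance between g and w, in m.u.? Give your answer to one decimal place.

The two most frequent reciprocal classes, G f w and g F W, are the parental types, so the F1 was G f w / g F W.
The two rarest classes, g f w and G F W, are the double crossovers. Comparing them with the parentals, only the g allele has switched, so g is the middle locus and the order is f – g – w.
Crossovers in the g–w interval produce the single-crossover classes G f W and g F w (285 + 265 = 550) plus the double crossovers (15).
RF(g–w) = (550 + 15) / 2035 = 565/2035 = 0.2776 → 27.8 m.u.

27.8 m.u.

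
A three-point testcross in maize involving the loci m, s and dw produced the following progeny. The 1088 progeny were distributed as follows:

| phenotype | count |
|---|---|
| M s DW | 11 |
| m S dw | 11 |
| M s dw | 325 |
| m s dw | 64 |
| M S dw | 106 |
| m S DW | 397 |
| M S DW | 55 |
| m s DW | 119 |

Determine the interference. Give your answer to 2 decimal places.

0.31

The two most frequent reciprocal classes, m S DW and M s dw, are the parental types, so the F1 was m S DW / M s dw.
The two rarest classes, m S dw and M s DW, are the double crossovers. Comparing them with the parentals, only the dw allele has switched, so dw is the middle locus and the order is m – dw – s.
m–dw: (119 + 22)/1088 = 0.1296; dw–s: (225 + 22)/1088 = 0.2270.
Expected DCO frequency = 0.1296 × 0.2270 ≈ 0.02942; observed = 22/1088 ≈ 0.02022.
Coefficient of coincidence = 0.02022/0.02942 ≈ 0.69; interference = 1 − 0.69 = 0.31.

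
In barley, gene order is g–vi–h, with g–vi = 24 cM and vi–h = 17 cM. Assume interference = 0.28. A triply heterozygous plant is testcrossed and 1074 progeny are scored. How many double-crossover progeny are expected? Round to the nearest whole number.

32

Map distances give recombination frequencies of 0.240 and 0.170 for the two intervals.
With interference 0.28 (so coincidence = 0.72), expected double-crossover frequency = 0.240 × 0.170 × 0.72 = 0.02938.
Expected number = 0.02938 × 1074 = 31.55 ≈ 32.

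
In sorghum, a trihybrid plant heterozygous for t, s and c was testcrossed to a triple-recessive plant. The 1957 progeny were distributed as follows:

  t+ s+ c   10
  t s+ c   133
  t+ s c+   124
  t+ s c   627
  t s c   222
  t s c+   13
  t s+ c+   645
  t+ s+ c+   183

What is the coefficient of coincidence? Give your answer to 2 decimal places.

The two most frequent reciprocal classes, t+ s c and t s+ c+, are the parental types, so the F1 was t+ s c / t s+ c+.
The two rarest classes, t+ s+ c and t s c+, are the double crossovers. Comparing them with the parentals, only the s allele has switched, so s is the middle locus and the order is t – s – c.
t–s: (405 + 23)/1957 = 0.2187; s–c: (257 + 23)/1957 = 0.1431.
Expected DCO frequency = 0.2187 × 0.1431 ≈ 0.03130; observed = 23/1957 ≈ 0.01175.
Coefficient of coincidence = 0.01175/0.03130 ≈ 0.38.

0.38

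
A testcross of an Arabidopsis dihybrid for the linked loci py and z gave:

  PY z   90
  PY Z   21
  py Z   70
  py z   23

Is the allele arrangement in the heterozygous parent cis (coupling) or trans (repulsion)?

The two most frequent classes are PY z (90) and py Z (70); these are the parental (non-recombinant) types.
So the F1 carried PY z on one chromosome and py Z on the other — the recessive alleles are on opposite chromosomes (trans / repulsion).

trans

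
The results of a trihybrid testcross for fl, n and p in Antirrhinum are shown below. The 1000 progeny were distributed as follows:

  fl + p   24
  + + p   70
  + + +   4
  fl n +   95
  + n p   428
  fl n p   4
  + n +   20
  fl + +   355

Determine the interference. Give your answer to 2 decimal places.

The two most frequent reciprocal classes, + n p and fl + +, are the parental types, so the F1 was + n p / fl + +.
The two rarest classes, fl n p and + + +, are the double crossovers. Comparing them with the parentals, only the fl allele has switched, so fl is the middle locus and the order is n – fl – p.
n–fl: (165 + 8)/1000 = 0.1730; fl–p: (44 + 8)/1000 = 0.0520.
Expected DCO frequency = 0.1730 × 0.0520 ≈ 0.00900; observed = 8/1000 ≈ 0.00800.
Coefficient of coincidence = 0.00800/0.00900 ≈ 0.89; interference = 1 − 0.89 = 0.11.

0.11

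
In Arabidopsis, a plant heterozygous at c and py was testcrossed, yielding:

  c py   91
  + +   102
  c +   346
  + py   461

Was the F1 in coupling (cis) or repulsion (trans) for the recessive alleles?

trans

The two most frequent classes are + py (461) and c + (346); these are the parental (non-recombinant) types.
So the F1 carried + py on one chromosome and c + on the other — the recessive alleles are on opposite chromosomes (trans / repulsion).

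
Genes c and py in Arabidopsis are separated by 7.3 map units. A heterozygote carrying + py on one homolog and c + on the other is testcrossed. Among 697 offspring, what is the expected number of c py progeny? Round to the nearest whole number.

25

A map distance of 7.3 map units corresponds to a recombination frequency of 0.073.
The F1 is + py / c +, so c py is a recombinant gamete class with expected frequency r/2 = 0.073/2 = 0.0365.
Expected number = 0.0365 × 697 = 25.44 ≈ 25.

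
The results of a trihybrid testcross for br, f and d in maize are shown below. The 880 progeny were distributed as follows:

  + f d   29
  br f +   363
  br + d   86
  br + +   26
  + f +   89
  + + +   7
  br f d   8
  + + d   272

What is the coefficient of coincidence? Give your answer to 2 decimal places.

The two most frequent reciprocal classes, + + d and br f +, are the parental types, so the F1 was + + d / br f +.
The two rarest classes, + + + and br f d, are the double crossovers. Comparing them with the parentals, only the d allele has switched, so d is the middle locus and the order is f – d – br.
f–d: (55 + 15)/880 = 0.0795; d–br: (175 + 15)/880 = 0.2159.
Expected DCO frequency = 0.0795 × 0.2159 ≈ 0.01716; observed = 15/880 ≈ 0.01705.
Coefficient of coincidence = 0.01705/0.01716 ≈ 0.99.

0.99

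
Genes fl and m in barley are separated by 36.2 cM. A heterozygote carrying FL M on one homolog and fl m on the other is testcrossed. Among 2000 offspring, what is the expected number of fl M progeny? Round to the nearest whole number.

A map distance of 36.2 cM corresponds to a recombination frequency of 0.362.
The F1 is FL M / fl m, so fl M is a recombinant gamete class with expected frequency r/2 = 0.362/2 = 0.1810.
Expected number = 0.1810 × 2000 = 362.00 ≈ 362.

362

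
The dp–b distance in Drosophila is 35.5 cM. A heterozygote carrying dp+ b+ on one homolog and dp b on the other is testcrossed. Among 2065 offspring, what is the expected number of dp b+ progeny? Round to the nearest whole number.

367

A map distance of 35.5 cM corresponds to a recombination frequency of 0.355.
The F1 is dp+ b+ / dp b, so dp b+ is a recombinant gamete class with expected frequency r/2 = 0.355/2 = 0.1775.
Expected number = 0.1775 × 2065 = 366.54 ≈ 367.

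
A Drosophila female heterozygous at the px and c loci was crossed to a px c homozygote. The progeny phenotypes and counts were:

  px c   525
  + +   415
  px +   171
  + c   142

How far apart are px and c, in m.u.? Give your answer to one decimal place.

25.0 m.u.

The two most frequent classes, + + (415) and px c (525), are the parental types, so the F1 was + + / px c.
The recombinant classes are + c and px +: 142 + 171 = 313.
Recombination frequency = 313/1253 = 0.2498 ≈ 25.0%, i.e. 25.0 m.u.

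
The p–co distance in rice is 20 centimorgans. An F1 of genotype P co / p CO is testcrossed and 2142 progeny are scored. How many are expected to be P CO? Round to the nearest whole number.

214

A map distance of 20 centimorgans corresponds to a recombination frequency of 0.200.
The F1 is P co / p CO, so P CO is a recombinant gamete class with expected frequency r/2 = 0.200/2 = 0.1000.
Expected number = 0.1000 × 2142 = 214.20 ≈ 214.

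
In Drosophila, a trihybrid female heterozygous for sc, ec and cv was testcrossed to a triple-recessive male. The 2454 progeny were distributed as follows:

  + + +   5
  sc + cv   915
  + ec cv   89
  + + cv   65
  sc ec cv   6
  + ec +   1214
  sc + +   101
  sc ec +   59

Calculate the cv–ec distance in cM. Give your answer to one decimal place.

The two most frequent reciprocal classes, + ec + and sc + cv, are the parental types, so the F1 was + ec + / sc + cv.
The two rarest classes, + + + and sc ec cv, are the double crossovers. Comparing them with the parentals, only the ec allele has switched, so ec is the middle locus and the order is cv – ec – sc.
Crossovers in the cv–ec interval produce the single-crossover classes + ec cv and sc + + (89 + 101 = 190) plus the double crossovers (11).
RF(cv–ec) = (190 + 11) / 2454 = 201/2454 = 0.0819 → 8.2 cM.

8.2 cM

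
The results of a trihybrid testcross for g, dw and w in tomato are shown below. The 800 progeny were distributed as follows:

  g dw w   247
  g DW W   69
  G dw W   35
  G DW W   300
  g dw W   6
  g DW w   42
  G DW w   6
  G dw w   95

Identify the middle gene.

w

The two most frequent reciprocal classes, g dw w and G DW W, are the parental types, so the F1 was g dw w / G DW W.
The two rarest classes, g dw W and G DW w, are the double crossovers. Comparing them with the parentals, only the w allele has switched, so w is the middle locus and the order is g – w – dw.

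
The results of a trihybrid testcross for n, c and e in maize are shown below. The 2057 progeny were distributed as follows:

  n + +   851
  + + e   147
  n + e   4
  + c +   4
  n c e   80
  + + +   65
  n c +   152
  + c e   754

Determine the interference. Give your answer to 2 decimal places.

The two most frequent reciprocal classes, n + + and + c e, are the parental types, so the F1 was n + + / + c e.
The two rarest classes, n + e and + c +, are the double crossovers. Comparing them with the parentals, only the e allele has switched, so e is the middle locus and the order is c – e – n.
c–e: (299 + 8)/2057 = 0.1492; e–n: (145 + 8)/2057 = 0.0744.
Expected DCO frequency = 0.1492 × 0.0744 ≈ 0.01110; observed = 8/2057 ≈ 0.00389.
Coefficient of coincidence = 0.00389/0.01110 ≈ 0.35; interference = 1 − 0.35 = 0.65.

0.65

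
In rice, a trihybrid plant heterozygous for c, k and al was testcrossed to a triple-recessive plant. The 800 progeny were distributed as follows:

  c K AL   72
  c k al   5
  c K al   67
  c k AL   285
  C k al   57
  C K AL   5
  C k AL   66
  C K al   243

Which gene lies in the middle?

al

The two most frequent reciprocal classes, C K al and c k AL, are the parental types, so the F1 was C K al / c k AL.
The two rarest classes, C K AL and c k al, are the double crossovers. Comparing them with the parentals, only the al allele has switched, so al is the middle locus and the order is c – al – k.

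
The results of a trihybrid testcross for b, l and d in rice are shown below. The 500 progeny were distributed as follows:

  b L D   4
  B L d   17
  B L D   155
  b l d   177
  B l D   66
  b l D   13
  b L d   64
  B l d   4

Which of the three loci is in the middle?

The two most frequent reciprocal classes, b l d and B L D, are the parental types, so the F1 was b l d / B L D.
The two rarest classes, B l d and b L D, are the double crossovers. Comparing them with the parentals, only the b allele has switched, so b is the middle locus and the order is d – b – l.

b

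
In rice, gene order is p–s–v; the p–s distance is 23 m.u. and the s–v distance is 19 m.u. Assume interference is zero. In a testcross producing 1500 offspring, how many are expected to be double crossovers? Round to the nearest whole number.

Map distances give recombination frequencies of 0.230 and 0.190 for the two intervals.
With no interference, expected double-crossover frequency = 0.230 × 0.190 = 0.04370.
Expected number = 0.04370 × 1500 = 65.55 ≈ 66.

66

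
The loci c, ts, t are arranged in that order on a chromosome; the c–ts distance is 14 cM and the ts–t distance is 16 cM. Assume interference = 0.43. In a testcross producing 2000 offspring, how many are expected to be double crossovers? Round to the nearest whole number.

26

Map distances give recombination frequencies of 0.140 and 0.160 for the two intervals.
With interference 0.43 (so coincidence = 0.57), expected double-crossover frequency = 0.140 × 0.160 × 0.57 = 0.01277.
Expected number = 0.01277 × 2000 = 25.54 ≈ 26.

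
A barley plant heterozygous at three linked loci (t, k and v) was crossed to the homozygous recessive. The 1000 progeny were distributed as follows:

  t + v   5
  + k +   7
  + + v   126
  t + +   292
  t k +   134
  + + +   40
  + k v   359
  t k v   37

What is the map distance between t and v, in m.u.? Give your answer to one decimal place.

8.9 m.u.

The two most frequent reciprocal classes, t + + and + k v, are the parental types, so the F1 was t + + / + k v.
The two rarest classes, t + v and + k +, are the double crossovers. Comparing them with the parentals, only the v allele has switched, so v is the middle locus and the order is t – v – k.
Crossovers in the t–v interval produce the single-crossover classes + + + and t k v (40 + 37 = 77) plus the double crossovers (12).
RF(t–v) = (77 + 12) / 1000 = 89/1000 = 0.0890 → 8.9 m.u.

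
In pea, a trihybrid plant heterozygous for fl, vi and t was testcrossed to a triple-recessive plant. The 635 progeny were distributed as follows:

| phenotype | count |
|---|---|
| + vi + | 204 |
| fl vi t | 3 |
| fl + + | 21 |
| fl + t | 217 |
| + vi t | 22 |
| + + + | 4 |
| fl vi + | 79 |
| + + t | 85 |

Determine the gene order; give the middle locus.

vi

The two most frequent reciprocal classes, fl + t and + vi +, are the parental types, so the F1 was fl + t / + vi +.
The two rarest classes, fl vi t and + + +, are the double crossovers. Comparing them with the parentals, only the vi allele has switched, so vi is the middle locus and the order is t – vi – fl.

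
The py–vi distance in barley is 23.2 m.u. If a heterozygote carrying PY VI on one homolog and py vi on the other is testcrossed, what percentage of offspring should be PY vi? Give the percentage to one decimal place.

11.6%

A map distance of 23.2 m.u. corresponds to a recombination frequency of 0.232.
The F1 is PY VI / py vi, so PY vi is a recombinant gamete class with expected frequency r/2 = 0.232/2 = 0.1160.
That is 0.1160 = 11.6% of the progeny.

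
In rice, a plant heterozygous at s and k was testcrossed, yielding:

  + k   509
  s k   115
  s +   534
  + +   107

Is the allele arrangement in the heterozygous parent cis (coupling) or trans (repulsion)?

The two most frequent classes are + k (509) and s + (534); these are the parental (non-recombinant) types.
So the F1 carried + k on one chromosome and s + on the other — the recessive alleles are on opposite chromosomes (trans / repulsion).

trans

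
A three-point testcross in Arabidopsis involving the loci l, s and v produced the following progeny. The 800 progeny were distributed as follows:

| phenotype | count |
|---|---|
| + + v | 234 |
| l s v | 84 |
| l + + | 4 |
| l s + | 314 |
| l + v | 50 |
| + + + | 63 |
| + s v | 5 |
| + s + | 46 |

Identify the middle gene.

The two most frequent reciprocal classes, l s + and + + v, are the parental types, so the F1 was l s + / + + v.
The two rarest classes, l + + and + s v, are the double crossovers. Comparing them with the parentals, only the s allele has switched, so s is the middle locus and the order is v – s – l.

s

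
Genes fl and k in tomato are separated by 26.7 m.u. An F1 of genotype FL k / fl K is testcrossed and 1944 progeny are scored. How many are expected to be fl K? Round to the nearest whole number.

A map distance of 26.7 m.u. corresponds to a recombination frequency of 0.267.
The F1 is FL k / fl K, so fl K is a parental gamete class with expected frequency (1 − r)/2 = 0.733/2 = 0.3665.
Expected number = 0.3665 × 1944 = 712.48 ≈ 712.

712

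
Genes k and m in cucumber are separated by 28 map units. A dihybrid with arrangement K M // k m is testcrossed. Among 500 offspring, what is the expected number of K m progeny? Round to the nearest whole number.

A map distance of 28 map units corresponds to a recombination frequency of 0.280.
The F1 is K M / k m, so K m is a recombinant gamete class with expected frequency r/2 = 0.280/2 = 0.1400.
Expected number = 0.1400 × 500 = 70.00 ≈ 70.

70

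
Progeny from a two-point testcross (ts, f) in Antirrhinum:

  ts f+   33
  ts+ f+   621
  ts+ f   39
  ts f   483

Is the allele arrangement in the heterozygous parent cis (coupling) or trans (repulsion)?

cis

The two most frequent classes are ts+ f+ (621) and ts f (483); these are the parental (non-recombinant) types.
So the F1 carried ts+ f+ on one chromosome and ts f on the other — the recessive alleles are on the same chromosome (cis / coupling).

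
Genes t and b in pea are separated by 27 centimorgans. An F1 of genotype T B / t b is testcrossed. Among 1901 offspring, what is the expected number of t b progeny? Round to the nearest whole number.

A map distance of 27 centimorgans corresponds to a recombination frequency of 0.270.
The F1 is T B / t b, so t b is a parental gamete class with expected frequency (1 − r)/2 = 0.730/2 = 0.3650.
Expected number = 0.3650 × 1901 = 693.87 ≈ 694.

694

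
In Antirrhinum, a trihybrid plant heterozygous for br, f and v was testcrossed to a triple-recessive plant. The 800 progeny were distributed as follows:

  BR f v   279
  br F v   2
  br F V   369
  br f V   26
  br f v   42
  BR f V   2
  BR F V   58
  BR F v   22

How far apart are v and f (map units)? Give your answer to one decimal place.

6.5 map units

The two most frequent reciprocal classes, BR f v and br F V, are the parental types, so the F1 was BR f v / br F V.
The two rarest classes, BR f V and br F v, are the double crossovers. Comparing them with the parentals, only the v allele has switched, so v is the middle locus and the order is f – v – br.
Crossovers in the f–v interval produce the single-crossover classes BR F v and br f V (22 + 26 = 48) plus the double crossovers (4).
RF(f–v) = (48 + 4) / 800 = 52/800 = 0.0650 → 6.5 map units.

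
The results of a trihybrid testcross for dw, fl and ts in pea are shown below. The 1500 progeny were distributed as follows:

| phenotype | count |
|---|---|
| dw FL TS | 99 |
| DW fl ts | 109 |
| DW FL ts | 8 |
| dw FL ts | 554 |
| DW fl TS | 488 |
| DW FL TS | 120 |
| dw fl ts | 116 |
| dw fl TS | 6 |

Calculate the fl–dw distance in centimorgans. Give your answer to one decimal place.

The two most frequent reciprocal classes, dw FL ts and DW fl TS, are the parental types, so the F1 was dw FL ts / DW fl TS.
The two rarest classes, DW FL ts and dw fl TS, are the double crossovers. Comparing them with the parentals, only the dw allele has switched, so dw is the middle locus and the order is ts – dw – fl.
Crossovers in the dw–fl interval produce the single-crossover classes dw fl ts and DW FL TS (116 + 120 = 236) plus the double crossovers (14).
RF(dw–fl) = (236 + 14) / 1500 = 250/1500 = 0.1667 → 16.7 centimorgans.

16.7 centimorgans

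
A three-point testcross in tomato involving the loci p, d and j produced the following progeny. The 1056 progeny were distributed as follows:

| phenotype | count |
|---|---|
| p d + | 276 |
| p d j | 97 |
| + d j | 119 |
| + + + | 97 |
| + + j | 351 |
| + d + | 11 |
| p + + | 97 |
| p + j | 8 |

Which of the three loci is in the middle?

The two most frequent reciprocal classes, p d + and + + j, are the parental types, so the F1 was p d + / + + j.
The two rarest classes, + d + and p + j, are the double crossovers. Comparing them with the parentals, only the p allele has switched, so p is the middle locus and the order is j – p – d.

p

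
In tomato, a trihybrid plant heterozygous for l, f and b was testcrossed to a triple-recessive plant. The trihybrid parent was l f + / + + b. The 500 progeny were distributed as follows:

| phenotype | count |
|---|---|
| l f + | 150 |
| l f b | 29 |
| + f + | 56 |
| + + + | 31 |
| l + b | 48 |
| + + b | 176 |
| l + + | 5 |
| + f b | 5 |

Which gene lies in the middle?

The two rarest classes, l + + and + f b, are the double crossovers. Comparing them with the parentals, only the f allele has switched, so f is the middle locus and the order is l – f – b.

f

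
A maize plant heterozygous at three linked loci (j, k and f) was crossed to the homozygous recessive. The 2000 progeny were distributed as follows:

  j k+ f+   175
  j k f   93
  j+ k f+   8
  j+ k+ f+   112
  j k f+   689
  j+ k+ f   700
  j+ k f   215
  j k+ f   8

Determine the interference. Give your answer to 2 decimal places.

0.64

The two most frequent reciprocal classes, j k f+ and j+ k+ f, are the parental types, so the F1 was j k f+ / j+ k+ f.
The two rarest classes, j+ k f+ and j k+ f, are the double crossovers. Comparing them with the parentals, only the j allele has switched, so j is the middle locus and the order is f – j – k.
f–j: (205 + 16)/2000 = 0.1105; j–k: (390 + 16)/2000 = 0.2030.
Expected DCO frequency = 0.1105 × 0.2030 ≈ 0.02243; observed = 16/2000 ≈ 0.00800.
Coefficient of coincidence = 0.00800/0.02243 ≈ 0.36; interference = 1 − 0.36 = 0.64.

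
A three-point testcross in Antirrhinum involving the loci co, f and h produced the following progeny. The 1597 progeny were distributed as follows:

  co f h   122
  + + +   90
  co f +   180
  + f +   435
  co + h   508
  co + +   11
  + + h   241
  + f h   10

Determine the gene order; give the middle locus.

h

The two most frequent reciprocal classes, + f + and co + h, are the parental types, so the F1 was + f + / co + h.
The two rarest classes, + f h and co + +, are the double crossovers. Comparing them with the parentals, only the h allele has switched, so h is the middle locus and the order is co – h – f.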